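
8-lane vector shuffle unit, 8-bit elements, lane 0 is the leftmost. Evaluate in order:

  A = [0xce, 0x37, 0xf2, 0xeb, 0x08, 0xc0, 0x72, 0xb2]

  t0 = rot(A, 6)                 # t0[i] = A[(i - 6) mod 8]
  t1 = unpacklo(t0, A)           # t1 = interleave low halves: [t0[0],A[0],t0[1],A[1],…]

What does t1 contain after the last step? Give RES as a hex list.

RES = [ 0xf2  0xce  0xeb  0x37  0x08  0xf2  0xc0  0xeb ]

  t0: f2 eb 08 c0 72 b2 ce 37
  t1: f2 ce eb 37 08 f2 c0 eb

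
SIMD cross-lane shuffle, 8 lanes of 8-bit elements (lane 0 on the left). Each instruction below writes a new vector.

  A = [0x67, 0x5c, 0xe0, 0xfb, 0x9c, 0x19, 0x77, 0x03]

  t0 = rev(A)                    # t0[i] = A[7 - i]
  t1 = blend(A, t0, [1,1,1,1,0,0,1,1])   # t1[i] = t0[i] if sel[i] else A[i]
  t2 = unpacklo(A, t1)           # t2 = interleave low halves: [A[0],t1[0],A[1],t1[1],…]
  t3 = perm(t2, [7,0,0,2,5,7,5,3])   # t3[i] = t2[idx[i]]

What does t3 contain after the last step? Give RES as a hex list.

RES = [0x9c, 0x67, 0x67, 0x5c, 0x19, 0x9c, 0x19, 0x77]

→ t0 |03|77|19|9c|fb|e0|5c|67|
→ t1 |03|77|19|9c|9c|19|5c|67|
→ t2 |67|03|5c|77|e0|19|fb|9c|
→ t3 |9c|67|67|5c|19|9c|19|77|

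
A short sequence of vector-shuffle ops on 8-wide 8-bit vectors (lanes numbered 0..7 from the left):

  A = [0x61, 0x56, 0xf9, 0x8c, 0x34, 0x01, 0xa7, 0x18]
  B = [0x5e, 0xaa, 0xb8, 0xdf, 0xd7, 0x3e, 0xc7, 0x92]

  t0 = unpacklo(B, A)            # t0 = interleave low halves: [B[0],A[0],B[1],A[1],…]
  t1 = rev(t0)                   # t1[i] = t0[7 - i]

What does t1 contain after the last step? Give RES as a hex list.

t0 = [0x5e, 0x61, 0xaa, 0x56, 0xb8, 0xf9, 0xdf, 0x8c]
t1 = [0x8c, 0xdf, 0xf9, 0xb8, 0x56, 0xaa, 0x61, 0x5e]

RES = [0x8c, 0xdf, 0xf9, 0xb8, 0x56, 0xaa, 0x61, 0x5e]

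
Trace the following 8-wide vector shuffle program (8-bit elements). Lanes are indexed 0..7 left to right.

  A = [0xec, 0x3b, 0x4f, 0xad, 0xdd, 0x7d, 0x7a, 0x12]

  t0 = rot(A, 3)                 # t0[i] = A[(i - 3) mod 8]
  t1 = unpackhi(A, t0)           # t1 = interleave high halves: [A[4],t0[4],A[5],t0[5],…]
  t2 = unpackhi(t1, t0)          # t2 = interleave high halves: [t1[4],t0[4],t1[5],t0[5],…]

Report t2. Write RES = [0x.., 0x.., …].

RES = [ 0x7a  0x3b  0xad  0x4f  0x12  0xad  0xdd  0xdd ]

→ t0 |7d|7a|12|ec|3b|4f|ad|dd|
→ t1 |dd|3b|7d|4f|7a|ad|12|dd|
→ t2 |7a|3b|ad|4f|12|ad|dd|dd|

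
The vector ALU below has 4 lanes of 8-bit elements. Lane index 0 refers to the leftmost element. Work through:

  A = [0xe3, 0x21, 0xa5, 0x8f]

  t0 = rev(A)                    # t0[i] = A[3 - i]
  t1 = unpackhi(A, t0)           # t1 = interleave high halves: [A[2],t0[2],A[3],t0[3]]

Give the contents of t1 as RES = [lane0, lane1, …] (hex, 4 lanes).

→ t0 |8f|a5|21|e3|
→ t1 |a5|21|8f|e3|

RES = [0xa5, 0x21, 0x8f, 0xe3]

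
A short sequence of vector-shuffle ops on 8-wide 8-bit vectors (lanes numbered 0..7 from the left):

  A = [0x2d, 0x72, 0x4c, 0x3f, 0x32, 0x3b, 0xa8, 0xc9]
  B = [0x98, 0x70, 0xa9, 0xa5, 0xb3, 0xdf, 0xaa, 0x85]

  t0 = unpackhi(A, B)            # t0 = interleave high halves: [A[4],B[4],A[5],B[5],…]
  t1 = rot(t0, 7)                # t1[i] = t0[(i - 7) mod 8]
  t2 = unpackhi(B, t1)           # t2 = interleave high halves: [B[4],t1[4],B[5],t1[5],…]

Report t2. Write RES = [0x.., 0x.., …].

→ t0 |32|b3|3b|df|a8|aa|c9|85|
→ t1 |b3|3b|df|a8|aa|c9|85|32|
→ t2 |b3|aa|df|c9|aa|85|85|32|

RES = [ 0xb3  0xaa  0xdf  0xc9  0xaa  0x85  0x85  0x32 ]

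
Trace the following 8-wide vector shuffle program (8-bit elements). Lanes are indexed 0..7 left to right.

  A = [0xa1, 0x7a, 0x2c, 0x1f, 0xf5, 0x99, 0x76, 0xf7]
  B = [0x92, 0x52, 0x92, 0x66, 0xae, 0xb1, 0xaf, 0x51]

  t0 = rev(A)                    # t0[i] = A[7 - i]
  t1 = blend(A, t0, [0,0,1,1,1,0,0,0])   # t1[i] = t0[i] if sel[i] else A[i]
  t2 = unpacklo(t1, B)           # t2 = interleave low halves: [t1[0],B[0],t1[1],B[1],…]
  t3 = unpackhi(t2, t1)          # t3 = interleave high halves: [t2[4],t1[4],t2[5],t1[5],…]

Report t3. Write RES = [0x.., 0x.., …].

RES = [ 0x99  0x1f  0x92  0x99  0xf5  0x76  0x66  0xf7 ]

t0 = [0xf7, 0x76, 0x99, 0xf5, 0x1f, 0x2c, 0x7a, 0xa1]
t1 = [0xa1, 0x7a, 0x99, 0xf5, 0x1f, 0x99, 0x76, 0xf7]
t2 = [0xa1, 0x92, 0x7a, 0x52, 0x99, 0x92, 0xf5, 0x66]
t3 = [0x99, 0x1f, 0x92, 0x99, 0xf5, 0x76, 0x66, 0xf7]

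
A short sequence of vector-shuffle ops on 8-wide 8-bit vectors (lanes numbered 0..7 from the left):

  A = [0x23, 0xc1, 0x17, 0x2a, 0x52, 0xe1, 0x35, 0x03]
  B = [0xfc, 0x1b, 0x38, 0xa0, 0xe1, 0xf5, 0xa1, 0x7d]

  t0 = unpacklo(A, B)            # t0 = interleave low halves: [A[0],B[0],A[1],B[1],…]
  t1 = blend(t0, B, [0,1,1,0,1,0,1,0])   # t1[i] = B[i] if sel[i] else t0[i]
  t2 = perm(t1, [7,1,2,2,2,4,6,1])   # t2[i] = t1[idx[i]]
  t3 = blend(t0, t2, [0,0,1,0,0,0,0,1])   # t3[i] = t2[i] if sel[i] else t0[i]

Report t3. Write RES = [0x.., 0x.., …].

RES = [ 0x23  0xfc  0x38  0x1b  0x17  0x38  0x2a  0x1b ]

→ t0 |23|fc|c1|1b|17|38|2a|a0|
→ t1 |23|1b|38|1b|e1|38|a1|a0|
→ t2 |a0|1b|38|38|38|e1|a1|1b|
→ t3 |23|fc|38|1b|17|38|2a|1b|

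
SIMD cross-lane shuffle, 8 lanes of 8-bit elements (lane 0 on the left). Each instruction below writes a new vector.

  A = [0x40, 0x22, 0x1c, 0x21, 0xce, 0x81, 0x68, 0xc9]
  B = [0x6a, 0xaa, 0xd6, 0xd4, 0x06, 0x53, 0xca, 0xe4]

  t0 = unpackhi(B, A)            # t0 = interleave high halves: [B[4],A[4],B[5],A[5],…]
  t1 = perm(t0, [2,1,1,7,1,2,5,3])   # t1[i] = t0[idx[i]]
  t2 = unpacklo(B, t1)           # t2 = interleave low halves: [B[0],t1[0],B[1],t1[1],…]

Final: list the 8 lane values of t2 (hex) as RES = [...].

RES = [ 0x6a  0x53  0xaa  0xce  0xd6  0xce  0xd4  0xc9 ]

t0 = [0x06, 0xce, 0x53, 0x81, 0xca, 0x68, 0xe4, 0xc9]
t1 = [0x53, 0xce, 0xce, 0xc9, 0xce, 0x53, 0x68, 0x81]
t2 = [0x6a, 0x53, 0xaa, 0xce, 0xd6, 0xce, 0xd4, 0xc9]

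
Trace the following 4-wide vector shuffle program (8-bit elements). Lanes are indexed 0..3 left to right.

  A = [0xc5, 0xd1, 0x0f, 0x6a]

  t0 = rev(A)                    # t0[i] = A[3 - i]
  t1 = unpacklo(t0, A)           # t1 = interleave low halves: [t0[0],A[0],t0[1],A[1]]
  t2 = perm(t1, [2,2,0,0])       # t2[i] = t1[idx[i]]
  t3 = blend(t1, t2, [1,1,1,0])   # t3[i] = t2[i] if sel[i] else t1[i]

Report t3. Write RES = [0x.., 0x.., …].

t0 = [0x6a, 0x0f, 0xd1, 0xc5]
t1 = [0x6a, 0xc5, 0x0f, 0xd1]
t2 = [0x0f, 0x0f, 0x6a, 0x6a]
t3 = [0x0f, 0x0f, 0x6a, 0xd1]

RES = [0x0f, 0x0f, 0x6a, 0xd1]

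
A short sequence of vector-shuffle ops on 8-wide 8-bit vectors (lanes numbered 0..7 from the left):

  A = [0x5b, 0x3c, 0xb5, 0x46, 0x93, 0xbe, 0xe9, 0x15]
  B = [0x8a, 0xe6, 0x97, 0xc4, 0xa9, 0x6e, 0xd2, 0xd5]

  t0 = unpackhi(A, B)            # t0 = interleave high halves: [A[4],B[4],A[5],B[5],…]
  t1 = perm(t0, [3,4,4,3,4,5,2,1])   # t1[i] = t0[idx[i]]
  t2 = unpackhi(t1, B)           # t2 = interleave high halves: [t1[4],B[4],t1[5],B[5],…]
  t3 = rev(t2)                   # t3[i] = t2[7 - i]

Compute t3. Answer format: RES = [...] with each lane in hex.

RES = [ 0xd5  0xa9  0xd2  0xbe  0x6e  0xd2  0xa9  0xe9 ]

t0 = [0x93, 0xa9, 0xbe, 0x6e, 0xe9, 0xd2, 0x15, 0xd5]
t1 = [0x6e, 0xe9, 0xe9, 0x6e, 0xe9, 0xd2, 0xbe, 0xa9]
t2 = [0xe9, 0xa9, 0xd2, 0x6e, 0xbe, 0xd2, 0xa9, 0xd5]
t3 = [0xd5, 0xa9, 0xd2, 0xbe, 0x6e, 0xd2, 0xa9, 0xe9]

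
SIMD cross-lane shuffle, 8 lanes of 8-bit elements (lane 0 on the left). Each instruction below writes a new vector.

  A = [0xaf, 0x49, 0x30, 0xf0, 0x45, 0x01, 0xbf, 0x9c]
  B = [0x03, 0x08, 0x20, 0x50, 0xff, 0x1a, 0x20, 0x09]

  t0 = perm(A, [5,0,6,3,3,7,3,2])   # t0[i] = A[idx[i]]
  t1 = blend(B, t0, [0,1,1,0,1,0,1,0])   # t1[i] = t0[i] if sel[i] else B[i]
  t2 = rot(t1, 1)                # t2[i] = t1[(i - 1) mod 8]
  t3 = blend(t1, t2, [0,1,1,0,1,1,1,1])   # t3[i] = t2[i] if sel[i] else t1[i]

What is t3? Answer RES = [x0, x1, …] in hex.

t0 = [0x01, 0xaf, 0xbf, 0xf0, 0xf0, 0x9c, 0xf0, 0x30]
t1 = [0x03, 0xaf, 0xbf, 0x50, 0xf0, 0x1a, 0xf0, 0x09]
t2 = [0x09, 0x03, 0xaf, 0xbf, 0x50, 0xf0, 0x1a, 0xf0]
t3 = [0x03, 0x03, 0xaf, 0x50, 0x50, 0xf0, 0x1a, 0xf0]

RES = [ 0x03  0x03  0xaf  0x50  0x50  0xf0  0x1a  0xf0 ]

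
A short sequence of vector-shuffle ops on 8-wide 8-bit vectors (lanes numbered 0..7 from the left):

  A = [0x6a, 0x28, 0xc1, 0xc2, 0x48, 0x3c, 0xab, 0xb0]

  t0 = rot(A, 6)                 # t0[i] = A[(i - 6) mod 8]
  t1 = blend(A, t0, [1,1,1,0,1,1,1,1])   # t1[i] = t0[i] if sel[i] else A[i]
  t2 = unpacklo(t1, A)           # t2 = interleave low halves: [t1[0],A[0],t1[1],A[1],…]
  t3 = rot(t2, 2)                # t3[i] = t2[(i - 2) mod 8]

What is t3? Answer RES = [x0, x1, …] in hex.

RES = [ 0xc2  0xc2  0xc1  0x6a  0xc2  0x28  0x48  0xc1 ]

  t0: c1 c2 48 3c ab b0 6a 28
  t1: c1 c2 48 c2 ab b0 6a 28
  t2: c1 6a c2 28 48 c1 c2 c2
  t3: c2 c2 c1 6a c2 28 48 c1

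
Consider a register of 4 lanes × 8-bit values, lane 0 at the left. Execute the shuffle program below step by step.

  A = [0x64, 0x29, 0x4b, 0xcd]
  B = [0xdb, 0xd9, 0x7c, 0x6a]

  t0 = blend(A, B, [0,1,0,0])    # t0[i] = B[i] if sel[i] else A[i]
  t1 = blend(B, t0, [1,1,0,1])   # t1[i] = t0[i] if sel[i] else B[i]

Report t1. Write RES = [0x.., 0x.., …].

RES = [ 0x64  0xd9  0x7c  0xcd ]

t0 = [0x64, 0xd9, 0x4b, 0xcd]
t1 = [0x64, 0xd9, 0x7c, 0xcd]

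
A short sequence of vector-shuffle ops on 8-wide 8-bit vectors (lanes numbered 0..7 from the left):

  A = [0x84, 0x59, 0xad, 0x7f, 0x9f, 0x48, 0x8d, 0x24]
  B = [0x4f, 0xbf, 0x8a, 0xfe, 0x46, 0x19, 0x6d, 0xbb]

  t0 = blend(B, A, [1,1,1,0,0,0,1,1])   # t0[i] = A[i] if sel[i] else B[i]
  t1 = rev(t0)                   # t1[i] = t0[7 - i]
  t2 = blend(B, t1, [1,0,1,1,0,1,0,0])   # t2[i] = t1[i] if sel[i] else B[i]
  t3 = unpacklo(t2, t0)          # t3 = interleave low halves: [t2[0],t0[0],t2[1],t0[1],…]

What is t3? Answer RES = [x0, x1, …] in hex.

t0 = [0x84, 0x59, 0xad, 0xfe, 0x46, 0x19, 0x8d, 0x24]
t1 = [0x24, 0x8d, 0x19, 0x46, 0xfe, 0xad, 0x59, 0x84]
t2 = [0x24, 0xbf, 0x19, 0x46, 0x46, 0xad, 0x6d, 0xbb]
t3 = [0x24, 0x84, 0xbf, 0x59, 0x19, 0xad, 0x46, 0xfe]

RES = [0x24, 0x84, 0xbf, 0x59, 0x19, 0xad, 0x46, 0xfe]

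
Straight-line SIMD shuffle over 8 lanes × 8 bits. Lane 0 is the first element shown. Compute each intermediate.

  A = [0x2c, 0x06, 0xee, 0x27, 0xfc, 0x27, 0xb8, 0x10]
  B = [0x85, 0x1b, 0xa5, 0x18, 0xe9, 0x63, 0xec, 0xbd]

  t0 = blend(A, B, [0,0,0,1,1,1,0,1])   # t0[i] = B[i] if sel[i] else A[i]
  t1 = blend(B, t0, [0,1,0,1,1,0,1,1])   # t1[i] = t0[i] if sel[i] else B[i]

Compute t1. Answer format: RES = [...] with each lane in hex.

RES = [ 0x85  0x06  0xa5  0x18  0xe9  0x63  0xb8  0xbd ]

→ t0 |2c|06|ee|18|e9|63|b8|bd|
→ t1 |85|06|a5|18|e9|63|b8|bd|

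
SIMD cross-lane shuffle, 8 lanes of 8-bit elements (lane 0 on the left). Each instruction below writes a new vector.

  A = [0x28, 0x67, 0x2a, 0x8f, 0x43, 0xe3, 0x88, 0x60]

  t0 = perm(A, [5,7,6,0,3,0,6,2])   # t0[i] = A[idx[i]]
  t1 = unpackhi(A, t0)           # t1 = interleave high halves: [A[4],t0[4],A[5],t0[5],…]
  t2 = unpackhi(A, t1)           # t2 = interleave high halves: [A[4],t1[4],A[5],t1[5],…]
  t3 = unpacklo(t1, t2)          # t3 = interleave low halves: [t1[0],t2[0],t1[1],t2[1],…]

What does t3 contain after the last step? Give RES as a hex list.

  t0: e3 60 88 28 8f 28 88 2a
  t1: 43 8f e3 28 88 88 60 2a
  t2: 43 88 e3 88 88 60 60 2a
  t3: 43 43 8f 88 e3 e3 28 88

RES = [ 0x43  0x43  0x8f  0x88  0xe3  0xe3  0x28  0x88 ]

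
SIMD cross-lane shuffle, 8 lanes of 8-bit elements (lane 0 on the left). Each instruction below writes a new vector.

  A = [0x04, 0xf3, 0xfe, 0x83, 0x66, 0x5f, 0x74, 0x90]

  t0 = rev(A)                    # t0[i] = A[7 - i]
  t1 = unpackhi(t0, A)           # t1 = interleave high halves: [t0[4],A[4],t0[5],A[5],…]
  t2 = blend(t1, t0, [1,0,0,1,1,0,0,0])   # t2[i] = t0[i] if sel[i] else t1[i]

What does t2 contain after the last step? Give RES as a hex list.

t0 = [0x90, 0x74, 0x5f, 0x66, 0x83, 0xfe, 0xf3, 0x04]
t1 = [0x83, 0x66, 0xfe, 0x5f, 0xf3, 0x74, 0x04, 0x90]
t2 = [0x90, 0x66, 0xfe, 0x66, 0x83, 0x74, 0x04, 0x90]

RES = [ 0x90  0x66  0xfe  0x66  0x83  0x74  0x04  0x90 ]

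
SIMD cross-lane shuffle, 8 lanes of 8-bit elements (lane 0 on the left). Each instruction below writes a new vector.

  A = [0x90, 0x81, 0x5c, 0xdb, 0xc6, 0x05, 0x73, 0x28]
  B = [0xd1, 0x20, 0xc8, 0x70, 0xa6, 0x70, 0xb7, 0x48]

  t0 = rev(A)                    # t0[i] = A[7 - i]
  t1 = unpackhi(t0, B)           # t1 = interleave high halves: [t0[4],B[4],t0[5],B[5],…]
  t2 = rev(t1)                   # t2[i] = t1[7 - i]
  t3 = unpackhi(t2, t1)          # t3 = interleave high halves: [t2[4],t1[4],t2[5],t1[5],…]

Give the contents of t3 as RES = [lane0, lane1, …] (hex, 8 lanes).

RES = [0x70, 0x81, 0x5c, 0xb7, 0xa6, 0x90, 0xdb, 0x48]

  t0: 28 73 05 c6 db 5c 81 90
  t1: db a6 5c 70 81 b7 90 48
  t2: 48 90 b7 81 70 5c a6 db
  t3: 70 81 5c b7 a6 90 db 48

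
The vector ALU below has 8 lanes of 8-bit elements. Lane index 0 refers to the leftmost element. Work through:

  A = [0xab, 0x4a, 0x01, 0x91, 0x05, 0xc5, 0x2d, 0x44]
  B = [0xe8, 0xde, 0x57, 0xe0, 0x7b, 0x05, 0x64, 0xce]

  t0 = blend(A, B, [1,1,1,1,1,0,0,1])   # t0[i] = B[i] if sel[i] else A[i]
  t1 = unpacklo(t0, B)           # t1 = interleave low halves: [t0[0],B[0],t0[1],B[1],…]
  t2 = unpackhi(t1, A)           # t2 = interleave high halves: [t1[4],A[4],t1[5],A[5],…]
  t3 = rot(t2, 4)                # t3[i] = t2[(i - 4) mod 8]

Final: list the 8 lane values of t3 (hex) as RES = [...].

t0 = [0xe8, 0xde, 0x57, 0xe0, 0x7b, 0xc5, 0x2d, 0xce]
t1 = [0xe8, 0xe8, 0xde, 0xde, 0x57, 0x57, 0xe0, 0xe0]
t2 = [0x57, 0x05, 0x57, 0xc5, 0xe0, 0x2d, 0xe0, 0x44]
t3 = [0xe0, 0x2d, 0xe0, 0x44, 0x57, 0x05, 0x57, 0xc5]

RES = [ 0xe0  0x2d  0xe0  0x44  0x57  0x05  0x57  0xc5 ]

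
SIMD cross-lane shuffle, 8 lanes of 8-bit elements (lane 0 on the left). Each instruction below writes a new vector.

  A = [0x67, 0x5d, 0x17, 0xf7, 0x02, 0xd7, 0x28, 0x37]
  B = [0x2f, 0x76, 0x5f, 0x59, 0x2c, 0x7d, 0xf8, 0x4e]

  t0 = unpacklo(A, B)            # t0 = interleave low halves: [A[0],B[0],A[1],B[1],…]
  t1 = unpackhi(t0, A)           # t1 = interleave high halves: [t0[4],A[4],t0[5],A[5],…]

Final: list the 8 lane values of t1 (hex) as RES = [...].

RES = [ 0x17  0x02  0x5f  0xd7  0xf7  0x28  0x59  0x37 ]

  t0: 67 2f 5d 76 17 5f f7 59
  t1: 17 02 5f d7 f7 28 59 37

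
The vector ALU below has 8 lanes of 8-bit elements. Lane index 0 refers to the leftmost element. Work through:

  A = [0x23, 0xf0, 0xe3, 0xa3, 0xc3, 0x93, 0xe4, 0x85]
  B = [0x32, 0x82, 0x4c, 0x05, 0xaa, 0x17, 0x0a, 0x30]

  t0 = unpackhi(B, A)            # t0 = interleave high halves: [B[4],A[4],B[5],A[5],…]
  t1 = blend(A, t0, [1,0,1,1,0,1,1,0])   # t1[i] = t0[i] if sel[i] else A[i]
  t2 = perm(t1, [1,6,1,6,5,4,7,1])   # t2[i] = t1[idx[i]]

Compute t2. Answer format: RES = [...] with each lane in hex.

→ t0 |aa|c3|17|93|0a|e4|30|85|
→ t1 |aa|f0|17|93|c3|e4|30|85|
→ t2 |f0|30|f0|30|e4|c3|85|f0|

RES = [0xf0, 0x30, 0xf0, 0x30, 0xe4, 0xc3, 0x85, 0xf0]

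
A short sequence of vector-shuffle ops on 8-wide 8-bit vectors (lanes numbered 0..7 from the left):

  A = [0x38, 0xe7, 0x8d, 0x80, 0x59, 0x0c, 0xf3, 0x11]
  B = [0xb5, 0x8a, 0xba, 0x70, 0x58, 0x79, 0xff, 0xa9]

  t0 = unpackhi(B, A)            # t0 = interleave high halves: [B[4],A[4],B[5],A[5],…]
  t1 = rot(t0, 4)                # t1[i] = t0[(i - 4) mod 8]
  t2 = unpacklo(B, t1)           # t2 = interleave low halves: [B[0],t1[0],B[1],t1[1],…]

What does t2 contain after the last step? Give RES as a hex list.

→ t0 |58|59|79|0c|ff|f3|a9|11|
→ t1 |ff|f3|a9|11|58|59|79|0c|
→ t2 |b5|ff|8a|f3|ba|a9|70|11|

RES = [ 0xb5  0xff  0x8a  0xf3  0xba  0xa9  0x70  0x11 ]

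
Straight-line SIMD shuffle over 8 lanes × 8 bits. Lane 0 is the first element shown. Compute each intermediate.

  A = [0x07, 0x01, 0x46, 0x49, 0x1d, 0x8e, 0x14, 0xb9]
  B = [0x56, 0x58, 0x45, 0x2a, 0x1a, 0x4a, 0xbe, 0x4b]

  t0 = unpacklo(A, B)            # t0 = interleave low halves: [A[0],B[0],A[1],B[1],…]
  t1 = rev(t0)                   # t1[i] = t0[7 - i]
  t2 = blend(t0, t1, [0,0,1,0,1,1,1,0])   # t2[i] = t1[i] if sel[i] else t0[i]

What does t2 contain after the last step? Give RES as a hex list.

RES = [ 0x07  0x56  0x45  0x58  0x58  0x01  0x56  0x2a ]

→ t0 |07|56|01|58|46|45|49|2a|
→ t1 |2a|49|45|46|58|01|56|07|
→ t2 |07|56|45|58|58|01|56|2a|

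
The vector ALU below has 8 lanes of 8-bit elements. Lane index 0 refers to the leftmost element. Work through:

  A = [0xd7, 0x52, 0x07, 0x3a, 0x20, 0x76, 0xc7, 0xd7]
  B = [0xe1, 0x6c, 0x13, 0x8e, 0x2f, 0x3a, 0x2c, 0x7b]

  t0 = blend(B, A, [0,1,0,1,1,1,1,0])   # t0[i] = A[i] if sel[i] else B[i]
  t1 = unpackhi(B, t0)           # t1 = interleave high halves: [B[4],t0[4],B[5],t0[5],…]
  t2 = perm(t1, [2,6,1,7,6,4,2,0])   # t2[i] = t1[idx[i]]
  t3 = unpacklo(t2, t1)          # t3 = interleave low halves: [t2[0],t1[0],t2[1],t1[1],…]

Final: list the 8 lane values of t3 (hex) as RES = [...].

→ t0 |e1|52|13|3a|20|76|c7|7b|
→ t1 |2f|20|3a|76|2c|c7|7b|7b|
→ t2 |3a|7b|20|7b|7b|2c|3a|2f|
→ t3 |3a|2f|7b|20|20|3a|7b|76|

RES = [0x3a, 0x2f, 0x7b, 0x20, 0x20, 0x3a, 0x7b, 0x76]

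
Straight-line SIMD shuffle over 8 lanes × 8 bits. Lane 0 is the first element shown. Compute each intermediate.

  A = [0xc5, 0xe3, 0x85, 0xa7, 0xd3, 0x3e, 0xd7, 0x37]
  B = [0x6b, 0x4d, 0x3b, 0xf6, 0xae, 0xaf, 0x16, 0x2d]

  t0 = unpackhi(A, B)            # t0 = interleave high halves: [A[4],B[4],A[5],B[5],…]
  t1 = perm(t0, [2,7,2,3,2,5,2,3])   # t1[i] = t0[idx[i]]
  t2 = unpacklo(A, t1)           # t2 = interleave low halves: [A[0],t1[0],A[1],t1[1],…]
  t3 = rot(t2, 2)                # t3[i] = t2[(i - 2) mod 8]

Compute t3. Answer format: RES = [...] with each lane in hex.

RES = [0xa7, 0xaf, 0xc5, 0x3e, 0xe3, 0x2d, 0x85, 0x3e]

t0 = [0xd3, 0xae, 0x3e, 0xaf, 0xd7, 0x16, 0x37, 0x2d]
t1 = [0x3e, 0x2d, 0x3e, 0xaf, 0x3e, 0x16, 0x3e, 0xaf]
t2 = [0xc5, 0x3e, 0xe3, 0x2d, 0x85, 0x3e, 0xa7, 0xaf]
t3 = [0xa7, 0xaf, 0xc5, 0x3e, 0xe3, 0x2d, 0x85, 0x3e]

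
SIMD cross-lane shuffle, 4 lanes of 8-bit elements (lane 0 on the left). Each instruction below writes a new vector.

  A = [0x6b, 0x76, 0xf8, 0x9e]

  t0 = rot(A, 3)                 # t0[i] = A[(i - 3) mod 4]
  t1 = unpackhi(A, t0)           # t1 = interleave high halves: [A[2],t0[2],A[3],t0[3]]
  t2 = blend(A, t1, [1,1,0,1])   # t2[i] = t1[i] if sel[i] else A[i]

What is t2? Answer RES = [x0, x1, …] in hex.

RES = [ 0xf8  0x9e  0xf8  0x6b ]

t0 = [0x76, 0xf8, 0x9e, 0x6b]
t1 = [0xf8, 0x9e, 0x9e, 0x6b]
t2 = [0xf8, 0x9e, 0xf8, 0x6b]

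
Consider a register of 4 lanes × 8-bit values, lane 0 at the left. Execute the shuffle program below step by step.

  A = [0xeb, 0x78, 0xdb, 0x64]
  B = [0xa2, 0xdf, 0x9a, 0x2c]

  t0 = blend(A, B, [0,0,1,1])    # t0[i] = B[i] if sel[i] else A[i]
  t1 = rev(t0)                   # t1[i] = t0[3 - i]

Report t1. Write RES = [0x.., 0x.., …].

  t0: eb 78 9a 2c
  t1: 2c 9a 78 eb

RES = [ 0x2c  0x9a  0x78  0xeb ]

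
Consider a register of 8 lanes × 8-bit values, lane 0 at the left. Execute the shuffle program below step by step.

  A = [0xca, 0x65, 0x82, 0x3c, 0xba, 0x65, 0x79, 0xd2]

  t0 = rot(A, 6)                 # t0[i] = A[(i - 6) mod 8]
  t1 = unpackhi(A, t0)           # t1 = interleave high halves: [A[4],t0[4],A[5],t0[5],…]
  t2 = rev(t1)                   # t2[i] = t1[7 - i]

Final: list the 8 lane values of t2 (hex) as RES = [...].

RES = [0x65, 0xd2, 0xca, 0x79, 0xd2, 0x65, 0x79, 0xba]

t0 = [0x82, 0x3c, 0xba, 0x65, 0x79, 0xd2, 0xca, 0x65]
t1 = [0xba, 0x79, 0x65, 0xd2, 0x79, 0xca, 0xd2, 0x65]
t2 = [0x65, 0xd2, 0xca, 0x79, 0xd2, 0x65, 0x79, 0xba]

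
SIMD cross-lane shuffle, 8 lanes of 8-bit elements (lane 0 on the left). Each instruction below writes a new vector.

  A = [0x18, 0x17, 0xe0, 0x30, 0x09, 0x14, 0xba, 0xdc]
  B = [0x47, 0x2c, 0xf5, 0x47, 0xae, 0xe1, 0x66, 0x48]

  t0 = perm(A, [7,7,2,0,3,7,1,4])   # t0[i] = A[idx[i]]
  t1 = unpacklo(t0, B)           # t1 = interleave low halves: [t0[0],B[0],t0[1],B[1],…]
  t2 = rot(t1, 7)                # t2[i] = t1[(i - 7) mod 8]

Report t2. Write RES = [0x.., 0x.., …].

RES = [ 0x47  0xdc  0x2c  0xe0  0xf5  0x18  0x47  0xdc ]

t0 = [0xdc, 0xdc, 0xe0, 0x18, 0x30, 0xdc, 0x17, 0x09]
t1 = [0xdc, 0x47, 0xdc, 0x2c, 0xe0, 0xf5, 0x18, 0x47]
t2 = [0x47, 0xdc, 0x2c, 0xe0, 0xf5, 0x18, 0x47, 0xdc]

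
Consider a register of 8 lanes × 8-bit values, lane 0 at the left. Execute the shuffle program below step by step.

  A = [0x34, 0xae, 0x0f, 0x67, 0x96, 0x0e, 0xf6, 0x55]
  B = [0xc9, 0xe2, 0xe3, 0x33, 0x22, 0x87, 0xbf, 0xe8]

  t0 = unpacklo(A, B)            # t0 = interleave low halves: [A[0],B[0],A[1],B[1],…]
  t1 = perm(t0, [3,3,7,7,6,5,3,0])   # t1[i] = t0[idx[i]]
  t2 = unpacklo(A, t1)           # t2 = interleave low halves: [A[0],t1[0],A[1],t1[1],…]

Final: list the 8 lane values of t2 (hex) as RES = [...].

RES = [0x34, 0xe2, 0xae, 0xe2, 0x0f, 0x33, 0x67, 0x33]

  t0: 34 c9 ae e2 0f e3 67 33
  t1: e2 e2 33 33 67 e3 e2 34
  t2: 34 e2 ae e2 0f 33 67 33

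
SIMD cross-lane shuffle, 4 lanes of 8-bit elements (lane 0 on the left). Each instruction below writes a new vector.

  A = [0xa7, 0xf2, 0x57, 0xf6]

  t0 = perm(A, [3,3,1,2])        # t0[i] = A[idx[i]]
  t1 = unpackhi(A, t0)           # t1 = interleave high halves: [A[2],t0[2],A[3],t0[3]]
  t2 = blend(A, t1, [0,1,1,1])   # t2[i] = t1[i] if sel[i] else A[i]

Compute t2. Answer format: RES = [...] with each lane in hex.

→ t0 |f6|f6|f2|57|
→ t1 |57|f2|f6|57|
→ t2 |a7|f2|f6|57|

RES = [ 0xa7  0xf2  0xf6  0x57 ]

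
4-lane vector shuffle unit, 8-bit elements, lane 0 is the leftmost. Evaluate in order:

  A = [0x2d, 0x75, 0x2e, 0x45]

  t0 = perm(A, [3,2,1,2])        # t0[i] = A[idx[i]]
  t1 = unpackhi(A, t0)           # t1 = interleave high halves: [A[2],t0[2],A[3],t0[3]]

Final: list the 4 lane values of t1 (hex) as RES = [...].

RES = [0x2e, 0x75, 0x45, 0x2e]

t0 = [0x45, 0x2e, 0x75, 0x2e]
t1 = [0x2e, 0x75, 0x45, 0x2e]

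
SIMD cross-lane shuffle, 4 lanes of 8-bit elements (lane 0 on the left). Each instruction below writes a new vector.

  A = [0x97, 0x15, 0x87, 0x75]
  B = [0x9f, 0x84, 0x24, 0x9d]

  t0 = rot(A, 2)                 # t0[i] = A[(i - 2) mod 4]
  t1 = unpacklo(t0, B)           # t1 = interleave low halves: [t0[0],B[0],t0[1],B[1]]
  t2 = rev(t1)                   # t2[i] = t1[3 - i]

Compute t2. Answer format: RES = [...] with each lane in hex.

RES = [ 0x84  0x75  0x9f  0x87 ]

→ t0 |87|75|97|15|
→ t1 |87|9f|75|84|
→ t2 |84|75|9f|87|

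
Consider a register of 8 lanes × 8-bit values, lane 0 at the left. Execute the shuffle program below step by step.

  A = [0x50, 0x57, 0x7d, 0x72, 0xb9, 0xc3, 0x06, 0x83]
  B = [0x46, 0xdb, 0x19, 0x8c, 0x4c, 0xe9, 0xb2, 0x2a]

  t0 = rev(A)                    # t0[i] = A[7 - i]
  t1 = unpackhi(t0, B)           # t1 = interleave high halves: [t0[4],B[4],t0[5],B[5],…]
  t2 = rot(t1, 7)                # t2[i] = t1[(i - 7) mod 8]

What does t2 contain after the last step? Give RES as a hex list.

RES = [0x4c, 0x7d, 0xe9, 0x57, 0xb2, 0x50, 0x2a, 0x72]

t0 = [0x83, 0x06, 0xc3, 0xb9, 0x72, 0x7d, 0x57, 0x50]
t1 = [0x72, 0x4c, 0x7d, 0xe9, 0x57, 0xb2, 0x50, 0x2a]
t2 = [0x4c, 0x7d, 0xe9, 0x57, 0xb2, 0x50, 0x2a, 0x72]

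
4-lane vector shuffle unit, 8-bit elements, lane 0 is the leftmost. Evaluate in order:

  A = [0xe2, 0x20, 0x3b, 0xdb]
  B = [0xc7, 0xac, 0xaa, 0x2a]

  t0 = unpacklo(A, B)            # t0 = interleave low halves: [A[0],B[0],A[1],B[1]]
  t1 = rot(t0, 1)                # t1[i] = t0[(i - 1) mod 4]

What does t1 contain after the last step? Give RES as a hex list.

RES = [ 0xac  0xe2  0xc7  0x20 ]

→ t0 |e2|c7|20|ac|
→ t1 |ac|e2|c7|20|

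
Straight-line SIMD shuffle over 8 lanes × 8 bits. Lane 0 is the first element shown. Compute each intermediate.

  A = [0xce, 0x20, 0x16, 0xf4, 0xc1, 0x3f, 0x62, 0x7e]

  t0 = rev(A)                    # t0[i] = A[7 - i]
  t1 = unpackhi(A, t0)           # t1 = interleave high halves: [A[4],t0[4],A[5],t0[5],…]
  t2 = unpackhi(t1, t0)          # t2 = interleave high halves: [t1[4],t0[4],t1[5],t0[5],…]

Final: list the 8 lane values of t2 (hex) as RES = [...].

  t0: 7e 62 3f c1 f4 16 20 ce
  t1: c1 f4 3f 16 62 20 7e ce
  t2: 62 f4 20 16 7e 20 ce ce

RES = [ 0x62  0xf4  0x20  0x16  0x7e  0x20  0xce  0xce ]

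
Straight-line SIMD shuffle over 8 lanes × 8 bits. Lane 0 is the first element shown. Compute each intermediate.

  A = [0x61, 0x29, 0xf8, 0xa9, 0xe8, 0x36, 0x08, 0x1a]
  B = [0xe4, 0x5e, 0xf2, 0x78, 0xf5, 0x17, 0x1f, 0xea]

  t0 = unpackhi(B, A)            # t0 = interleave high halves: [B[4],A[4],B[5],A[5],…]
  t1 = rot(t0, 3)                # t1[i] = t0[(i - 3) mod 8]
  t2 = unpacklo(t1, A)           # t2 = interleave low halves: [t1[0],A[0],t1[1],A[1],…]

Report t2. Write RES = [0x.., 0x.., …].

RES = [ 0x08  0x61  0xea  0x29  0x1a  0xf8  0xf5  0xa9 ]

t0 = [0xf5, 0xe8, 0x17, 0x36, 0x1f, 0x08, 0xea, 0x1a]
t1 = [0x08, 0xea, 0x1a, 0xf5, 0xe8, 0x17, 0x36, 0x1f]
t2 = [0x08, 0x61, 0xea, 0x29, 0x1a, 0xf8, 0xf5, 0xa9]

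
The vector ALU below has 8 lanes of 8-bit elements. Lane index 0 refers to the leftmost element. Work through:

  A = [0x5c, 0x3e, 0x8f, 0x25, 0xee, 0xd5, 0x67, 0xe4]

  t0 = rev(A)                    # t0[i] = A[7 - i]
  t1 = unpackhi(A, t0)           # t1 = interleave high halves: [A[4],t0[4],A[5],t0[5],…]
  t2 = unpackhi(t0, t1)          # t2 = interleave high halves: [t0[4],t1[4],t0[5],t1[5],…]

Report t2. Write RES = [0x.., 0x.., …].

RES = [ 0x25  0x67  0x8f  0x3e  0x3e  0xe4  0x5c  0x5c ]

t0 = [0xe4, 0x67, 0xd5, 0xee, 0x25, 0x8f, 0x3e, 0x5c]
t1 = [0xee, 0x25, 0xd5, 0x8f, 0x67, 0x3e, 0xe4, 0x5c]
t2 = [0x25, 0x67, 0x8f, 0x3e, 0x3e, 0xe4, 0x5c, 0x5c]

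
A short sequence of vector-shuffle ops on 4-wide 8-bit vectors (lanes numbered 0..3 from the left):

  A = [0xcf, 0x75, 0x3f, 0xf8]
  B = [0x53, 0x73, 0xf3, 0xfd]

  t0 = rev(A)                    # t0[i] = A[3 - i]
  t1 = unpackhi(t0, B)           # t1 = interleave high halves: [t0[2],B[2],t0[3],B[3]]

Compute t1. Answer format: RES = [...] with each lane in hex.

RES = [0x75, 0xf3, 0xcf, 0xfd]

→ t0 |f8|3f|75|cf|
→ t1 |75|f3|cf|fd|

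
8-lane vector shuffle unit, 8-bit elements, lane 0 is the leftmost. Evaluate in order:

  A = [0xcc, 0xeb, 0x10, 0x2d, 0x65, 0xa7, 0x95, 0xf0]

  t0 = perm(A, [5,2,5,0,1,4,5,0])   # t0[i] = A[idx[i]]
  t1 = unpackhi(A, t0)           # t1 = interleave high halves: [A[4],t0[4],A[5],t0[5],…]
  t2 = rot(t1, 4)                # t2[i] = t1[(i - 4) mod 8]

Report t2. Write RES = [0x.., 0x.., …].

RES = [0x95, 0xa7, 0xf0, 0xcc, 0x65, 0xeb, 0xa7, 0x65]

t0 = [0xa7, 0x10, 0xa7, 0xcc, 0xeb, 0x65, 0xa7, 0xcc]
t1 = [0x65, 0xeb, 0xa7, 0x65, 0x95, 0xa7, 0xf0, 0xcc]
t2 = [0x95, 0xa7, 0xf0, 0xcc, 0x65, 0xeb, 0xa7, 0x65]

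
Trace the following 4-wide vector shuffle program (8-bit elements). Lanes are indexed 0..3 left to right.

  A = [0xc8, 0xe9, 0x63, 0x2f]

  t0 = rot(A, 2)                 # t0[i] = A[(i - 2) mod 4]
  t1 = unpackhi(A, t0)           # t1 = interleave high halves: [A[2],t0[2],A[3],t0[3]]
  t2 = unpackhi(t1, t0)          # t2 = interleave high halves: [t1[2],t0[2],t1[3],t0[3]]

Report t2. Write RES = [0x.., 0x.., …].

RES = [0x2f, 0xc8, 0xe9, 0xe9]

  t0: 63 2f c8 e9
  t1: 63 c8 2f e9
  t2: 2f c8 e9 e9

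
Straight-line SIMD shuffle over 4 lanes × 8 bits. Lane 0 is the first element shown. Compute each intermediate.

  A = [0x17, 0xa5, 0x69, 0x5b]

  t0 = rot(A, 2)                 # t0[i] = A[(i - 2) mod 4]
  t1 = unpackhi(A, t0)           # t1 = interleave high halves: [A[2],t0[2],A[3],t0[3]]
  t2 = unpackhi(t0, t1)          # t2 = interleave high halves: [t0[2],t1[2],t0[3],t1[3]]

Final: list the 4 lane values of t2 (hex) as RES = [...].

  t0: 69 5b 17 a5
  t1: 69 17 5b a5
  t2: 17 5b a5 a5

RES = [0x17, 0x5b, 0xa5, 0xa5]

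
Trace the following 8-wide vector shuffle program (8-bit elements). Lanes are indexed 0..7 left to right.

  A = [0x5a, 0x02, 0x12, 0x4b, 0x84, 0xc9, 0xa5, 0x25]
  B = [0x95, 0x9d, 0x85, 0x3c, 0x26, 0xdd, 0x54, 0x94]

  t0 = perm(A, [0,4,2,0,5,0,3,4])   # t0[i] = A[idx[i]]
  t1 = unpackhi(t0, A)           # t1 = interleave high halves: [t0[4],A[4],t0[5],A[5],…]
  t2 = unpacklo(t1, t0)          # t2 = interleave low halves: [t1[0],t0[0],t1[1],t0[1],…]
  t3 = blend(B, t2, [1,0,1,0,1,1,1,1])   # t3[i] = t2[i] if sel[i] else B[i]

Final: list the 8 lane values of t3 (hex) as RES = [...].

→ t0 |5a|84|12|5a|c9|5a|4b|84|
→ t1 |c9|84|5a|c9|4b|a5|84|25|
→ t2 |c9|5a|84|84|5a|12|c9|5a|
→ t3 |c9|9d|84|3c|5a|12|c9|5a|

RES = [0xc9, 0x9d, 0x84, 0x3c, 0x5a, 0x12, 0xc9, 0x5a]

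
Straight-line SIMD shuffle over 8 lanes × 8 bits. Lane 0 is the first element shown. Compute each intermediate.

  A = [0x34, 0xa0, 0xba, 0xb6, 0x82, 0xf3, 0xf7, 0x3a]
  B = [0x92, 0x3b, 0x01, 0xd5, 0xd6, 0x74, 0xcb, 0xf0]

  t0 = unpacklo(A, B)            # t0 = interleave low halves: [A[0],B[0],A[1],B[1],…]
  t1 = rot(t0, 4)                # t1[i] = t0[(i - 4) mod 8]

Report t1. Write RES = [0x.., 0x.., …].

  t0: 34 92 a0 3b ba 01 b6 d5
  t1: ba 01 b6 d5 34 92 a0 3b

RES = [0xba, 0x01, 0xb6, 0xd5, 0x34, 0x92, 0xa0, 0x3b]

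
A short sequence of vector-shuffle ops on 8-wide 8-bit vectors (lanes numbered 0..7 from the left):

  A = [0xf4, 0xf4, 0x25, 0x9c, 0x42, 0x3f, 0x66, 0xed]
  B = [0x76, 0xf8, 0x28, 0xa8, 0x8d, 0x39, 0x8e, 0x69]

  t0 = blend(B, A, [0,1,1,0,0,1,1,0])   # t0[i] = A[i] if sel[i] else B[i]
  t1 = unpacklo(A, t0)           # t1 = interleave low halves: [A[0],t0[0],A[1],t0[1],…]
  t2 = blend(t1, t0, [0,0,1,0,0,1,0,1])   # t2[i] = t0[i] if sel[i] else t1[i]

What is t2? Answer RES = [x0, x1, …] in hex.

RES = [ 0xf4  0x76  0x25  0xf4  0x25  0x3f  0x9c  0x69 ]

  t0: 76 f4 25 a8 8d 3f 66 69
  t1: f4 76 f4 f4 25 25 9c a8
  t2: f4 76 25 f4 25 3f 9c 69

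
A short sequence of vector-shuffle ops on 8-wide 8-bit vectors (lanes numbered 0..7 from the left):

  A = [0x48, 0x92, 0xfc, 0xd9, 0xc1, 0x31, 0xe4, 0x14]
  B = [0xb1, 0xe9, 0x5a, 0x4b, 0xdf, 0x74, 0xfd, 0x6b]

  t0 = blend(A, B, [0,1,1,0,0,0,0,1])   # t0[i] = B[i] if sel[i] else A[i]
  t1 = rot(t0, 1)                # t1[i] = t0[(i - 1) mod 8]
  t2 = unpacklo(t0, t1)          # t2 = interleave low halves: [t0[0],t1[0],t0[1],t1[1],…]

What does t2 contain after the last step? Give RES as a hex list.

t0 = [0x48, 0xe9, 0x5a, 0xd9, 0xc1, 0x31, 0xe4, 0x6b]
t1 = [0x6b, 0x48, 0xe9, 0x5a, 0xd9, 0xc1, 0x31, 0xe4]
t2 = [0x48, 0x6b, 0xe9, 0x48, 0x5a, 0xe9, 0xd9, 0x5a]

RES = [ 0x48  0x6b  0xe9  0x48  0x5a  0xe9  0xd9  0x5a ]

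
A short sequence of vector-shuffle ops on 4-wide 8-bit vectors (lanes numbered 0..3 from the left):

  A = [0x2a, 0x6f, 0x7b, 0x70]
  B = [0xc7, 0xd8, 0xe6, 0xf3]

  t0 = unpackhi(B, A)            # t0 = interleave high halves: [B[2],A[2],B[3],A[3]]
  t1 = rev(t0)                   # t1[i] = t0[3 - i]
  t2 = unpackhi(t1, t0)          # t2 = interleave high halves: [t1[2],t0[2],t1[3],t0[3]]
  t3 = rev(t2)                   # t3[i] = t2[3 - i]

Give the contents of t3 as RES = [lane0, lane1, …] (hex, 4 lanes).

RES = [ 0x70  0xe6  0xf3  0x7b ]

→ t0 |e6|7b|f3|70|
→ t1 |70|f3|7b|e6|
→ t2 |7b|f3|e6|70|
→ t3 |70|e6|f3|7b|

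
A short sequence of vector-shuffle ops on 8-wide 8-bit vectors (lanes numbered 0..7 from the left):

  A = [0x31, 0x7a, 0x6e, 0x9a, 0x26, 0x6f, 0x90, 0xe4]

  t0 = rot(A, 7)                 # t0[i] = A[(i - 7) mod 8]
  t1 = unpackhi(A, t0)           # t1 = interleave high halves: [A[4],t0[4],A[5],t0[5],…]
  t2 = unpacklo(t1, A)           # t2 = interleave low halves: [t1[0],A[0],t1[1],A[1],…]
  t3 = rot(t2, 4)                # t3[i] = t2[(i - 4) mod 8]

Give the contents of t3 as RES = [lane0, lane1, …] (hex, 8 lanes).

t0 = [0x7a, 0x6e, 0x9a, 0x26, 0x6f, 0x90, 0xe4, 0x31]
t1 = [0x26, 0x6f, 0x6f, 0x90, 0x90, 0xe4, 0xe4, 0x31]
t2 = [0x26, 0x31, 0x6f, 0x7a, 0x6f, 0x6e, 0x90, 0x9a]
t3 = [0x6f, 0x6e, 0x90, 0x9a, 0x26, 0x31, 0x6f, 0x7a]

RES = [ 0x6f  0x6e  0x90  0x9a  0x26  0x31  0x6f  0x7a ]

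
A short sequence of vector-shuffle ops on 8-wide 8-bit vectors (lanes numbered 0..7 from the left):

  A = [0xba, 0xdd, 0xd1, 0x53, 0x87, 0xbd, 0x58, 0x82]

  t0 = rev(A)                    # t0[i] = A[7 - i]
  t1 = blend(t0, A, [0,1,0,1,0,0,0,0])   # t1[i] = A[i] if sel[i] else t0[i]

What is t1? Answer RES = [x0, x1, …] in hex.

RES = [ 0x82  0xdd  0xbd  0x53  0x53  0xd1  0xdd  0xba ]

  t0: 82 58 bd 87 53 d1 dd ba
  t1: 82 dd bd 53 53 d1 dd ba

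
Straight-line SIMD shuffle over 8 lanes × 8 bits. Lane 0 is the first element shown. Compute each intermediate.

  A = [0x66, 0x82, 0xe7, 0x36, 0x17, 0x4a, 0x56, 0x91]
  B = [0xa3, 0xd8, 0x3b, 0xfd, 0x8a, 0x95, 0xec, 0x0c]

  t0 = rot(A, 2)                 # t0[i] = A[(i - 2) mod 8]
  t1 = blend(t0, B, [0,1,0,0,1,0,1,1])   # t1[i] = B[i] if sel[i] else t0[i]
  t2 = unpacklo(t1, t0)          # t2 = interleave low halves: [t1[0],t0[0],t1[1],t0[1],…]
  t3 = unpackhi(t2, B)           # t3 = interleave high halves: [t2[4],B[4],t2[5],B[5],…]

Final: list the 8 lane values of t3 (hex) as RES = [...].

t0 = [0x56, 0x91, 0x66, 0x82, 0xe7, 0x36, 0x17, 0x4a]
t1 = [0x56, 0xd8, 0x66, 0x82, 0x8a, 0x36, 0xec, 0x0c]
t2 = [0x56, 0x56, 0xd8, 0x91, 0x66, 0x66, 0x82, 0x82]
t3 = [0x66, 0x8a, 0x66, 0x95, 0x82, 0xec, 0x82, 0x0c]

RES = [0x66, 0x8a, 0x66, 0x95, 0x82, 0xec, 0x82, 0x0c]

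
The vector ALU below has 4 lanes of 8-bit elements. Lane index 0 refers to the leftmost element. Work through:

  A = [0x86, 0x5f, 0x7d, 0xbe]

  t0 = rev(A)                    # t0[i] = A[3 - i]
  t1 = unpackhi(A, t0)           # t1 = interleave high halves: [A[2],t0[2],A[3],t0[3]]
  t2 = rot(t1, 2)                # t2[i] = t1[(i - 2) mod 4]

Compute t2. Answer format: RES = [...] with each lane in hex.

RES = [0xbe, 0x86, 0x7d, 0x5f]

→ t0 |be|7d|5f|86|
→ t1 |7d|5f|be|86|
→ t2 |be|86|7d|5f|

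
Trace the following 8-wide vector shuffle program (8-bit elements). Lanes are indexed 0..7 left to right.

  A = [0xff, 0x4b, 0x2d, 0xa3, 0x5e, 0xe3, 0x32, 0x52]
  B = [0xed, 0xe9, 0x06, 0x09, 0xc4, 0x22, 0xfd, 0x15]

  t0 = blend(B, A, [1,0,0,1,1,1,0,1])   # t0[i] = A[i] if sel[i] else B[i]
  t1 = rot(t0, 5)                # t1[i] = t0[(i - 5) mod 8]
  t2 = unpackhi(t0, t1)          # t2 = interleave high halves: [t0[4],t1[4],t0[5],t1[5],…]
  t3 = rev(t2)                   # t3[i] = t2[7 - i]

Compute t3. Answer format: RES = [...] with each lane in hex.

RES = [0x06, 0x52, 0xe9, 0xfd, 0xff, 0xe3, 0x52, 0x5e]

t0 = [0xff, 0xe9, 0x06, 0xa3, 0x5e, 0xe3, 0xfd, 0x52]
t1 = [0xa3, 0x5e, 0xe3, 0xfd, 0x52, 0xff, 0xe9, 0x06]
t2 = [0x5e, 0x52, 0xe3, 0xff, 0xfd, 0xe9, 0x52, 0x06]
t3 = [0x06, 0x52, 0xe9, 0xfd, 0xff, 0xe3, 0x52, 0x5e]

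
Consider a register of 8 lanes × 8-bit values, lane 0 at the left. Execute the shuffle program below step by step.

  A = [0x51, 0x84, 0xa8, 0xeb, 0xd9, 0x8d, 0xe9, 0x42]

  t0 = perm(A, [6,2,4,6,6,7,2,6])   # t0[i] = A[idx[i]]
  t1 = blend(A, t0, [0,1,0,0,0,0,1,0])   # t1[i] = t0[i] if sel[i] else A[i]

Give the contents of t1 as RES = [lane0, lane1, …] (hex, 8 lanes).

RES = [0x51, 0xa8, 0xa8, 0xeb, 0xd9, 0x8d, 0xa8, 0x42]

t0 = [0xe9, 0xa8, 0xd9, 0xe9, 0xe9, 0x42, 0xa8, 0xe9]
t1 = [0x51, 0xa8, 0xa8, 0xeb, 0xd9, 0x8d, 0xa8, 0x42]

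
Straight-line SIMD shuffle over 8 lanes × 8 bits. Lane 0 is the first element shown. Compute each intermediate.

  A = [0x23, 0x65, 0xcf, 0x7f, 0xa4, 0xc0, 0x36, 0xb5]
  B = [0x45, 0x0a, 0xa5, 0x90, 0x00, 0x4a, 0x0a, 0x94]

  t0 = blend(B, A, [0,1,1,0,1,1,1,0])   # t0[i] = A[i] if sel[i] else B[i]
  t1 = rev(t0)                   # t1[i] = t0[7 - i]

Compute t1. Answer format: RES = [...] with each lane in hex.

→ t0 |45|65|cf|90|a4|c0|36|94|
→ t1 |94|36|c0|a4|90|cf|65|45|

RES = [ 0x94  0x36  0xc0  0xa4  0x90  0xcf  0x65  0x45 ]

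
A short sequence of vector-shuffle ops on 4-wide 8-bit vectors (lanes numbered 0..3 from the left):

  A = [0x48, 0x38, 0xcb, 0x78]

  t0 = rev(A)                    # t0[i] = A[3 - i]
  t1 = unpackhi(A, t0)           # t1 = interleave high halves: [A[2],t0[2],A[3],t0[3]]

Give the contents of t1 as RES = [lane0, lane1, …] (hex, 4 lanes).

RES = [ 0xcb  0x38  0x78  0x48 ]

→ t0 |78|cb|38|48|
→ t1 |cb|38|78|48|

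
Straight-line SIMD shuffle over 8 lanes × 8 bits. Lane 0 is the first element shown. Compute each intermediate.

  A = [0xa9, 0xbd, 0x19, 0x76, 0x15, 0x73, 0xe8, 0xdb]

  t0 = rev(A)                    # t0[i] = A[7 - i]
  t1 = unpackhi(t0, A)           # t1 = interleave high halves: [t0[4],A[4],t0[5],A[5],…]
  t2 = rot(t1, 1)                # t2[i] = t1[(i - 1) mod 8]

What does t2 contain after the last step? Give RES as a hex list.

→ t0 |db|e8|73|15|76|19|bd|a9|
→ t1 |76|15|19|73|bd|e8|a9|db|
→ t2 |db|76|15|19|73|bd|e8|a9|

RES = [0xdb, 0x76, 0x15, 0x19, 0x73, 0xbd, 0xe8, 0xa9]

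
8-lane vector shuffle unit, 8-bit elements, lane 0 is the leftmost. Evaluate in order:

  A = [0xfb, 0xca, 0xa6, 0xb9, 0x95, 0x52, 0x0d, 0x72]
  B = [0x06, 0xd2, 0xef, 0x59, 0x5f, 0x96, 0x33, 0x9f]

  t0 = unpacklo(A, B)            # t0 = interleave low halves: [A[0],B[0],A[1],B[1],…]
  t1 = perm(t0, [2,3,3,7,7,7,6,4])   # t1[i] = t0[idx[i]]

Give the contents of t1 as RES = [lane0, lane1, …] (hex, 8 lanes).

→ t0 |fb|06|ca|d2|a6|ef|b9|59|
→ t1 |ca|d2|d2|59|59|59|b9|a6|

RES = [0xca, 0xd2, 0xd2, 0x59, 0x59, 0x59, 0xb9, 0xa6]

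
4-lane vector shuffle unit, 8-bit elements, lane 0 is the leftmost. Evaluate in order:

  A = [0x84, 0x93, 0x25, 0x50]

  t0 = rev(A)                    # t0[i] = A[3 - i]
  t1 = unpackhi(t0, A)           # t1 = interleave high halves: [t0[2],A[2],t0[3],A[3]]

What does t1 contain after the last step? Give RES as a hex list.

RES = [ 0x93  0x25  0x84  0x50 ]

t0 = [0x50, 0x25, 0x93, 0x84]
t1 = [0x93, 0x25, 0x84, 0x50]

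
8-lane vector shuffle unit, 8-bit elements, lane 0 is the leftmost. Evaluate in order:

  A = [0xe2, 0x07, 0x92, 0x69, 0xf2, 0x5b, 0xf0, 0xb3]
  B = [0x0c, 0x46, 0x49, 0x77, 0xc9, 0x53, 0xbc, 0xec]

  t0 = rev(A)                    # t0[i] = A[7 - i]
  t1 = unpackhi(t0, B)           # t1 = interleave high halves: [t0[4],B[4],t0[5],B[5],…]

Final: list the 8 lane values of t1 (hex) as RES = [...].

RES = [0x69, 0xc9, 0x92, 0x53, 0x07, 0xbc, 0xe2, 0xec]

t0 = [0xb3, 0xf0, 0x5b, 0xf2, 0x69, 0x92, 0x07, 0xe2]
t1 = [0x69, 0xc9, 0x92, 0x53, 0x07, 0xbc, 0xe2, 0xec]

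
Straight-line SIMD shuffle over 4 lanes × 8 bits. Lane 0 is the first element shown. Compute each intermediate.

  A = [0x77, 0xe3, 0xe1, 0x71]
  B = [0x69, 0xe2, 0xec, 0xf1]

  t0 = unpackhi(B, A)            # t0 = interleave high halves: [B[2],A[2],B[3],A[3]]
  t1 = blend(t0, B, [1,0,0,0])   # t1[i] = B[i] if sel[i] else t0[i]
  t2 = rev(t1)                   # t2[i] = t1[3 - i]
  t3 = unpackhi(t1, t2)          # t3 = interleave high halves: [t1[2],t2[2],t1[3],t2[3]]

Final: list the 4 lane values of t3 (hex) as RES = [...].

RES = [0xf1, 0xe1, 0x71, 0x69]

t0 = [0xec, 0xe1, 0xf1, 0x71]
t1 = [0x69, 0xe1, 0xf1, 0x71]
t2 = [0x71, 0xf1, 0xe1, 0x69]
t3 = [0xf1, 0xe1, 0x71, 0x69]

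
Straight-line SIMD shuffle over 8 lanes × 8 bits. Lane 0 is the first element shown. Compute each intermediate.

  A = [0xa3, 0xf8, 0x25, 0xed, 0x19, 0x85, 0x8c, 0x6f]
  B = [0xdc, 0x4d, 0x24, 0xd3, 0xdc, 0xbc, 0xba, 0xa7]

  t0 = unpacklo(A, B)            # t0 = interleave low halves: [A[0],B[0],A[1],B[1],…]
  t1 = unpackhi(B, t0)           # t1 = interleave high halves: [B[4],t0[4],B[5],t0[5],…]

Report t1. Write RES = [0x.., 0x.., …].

t0 = [0xa3, 0xdc, 0xf8, 0x4d, 0x25, 0x24, 0xed, 0xd3]
t1 = [0xdc, 0x25, 0xbc, 0x24, 0xba, 0xed, 0xa7, 0xd3]

RES = [0xdc, 0x25, 0xbc, 0x24, 0xba, 0xed, 0xa7, 0xd3]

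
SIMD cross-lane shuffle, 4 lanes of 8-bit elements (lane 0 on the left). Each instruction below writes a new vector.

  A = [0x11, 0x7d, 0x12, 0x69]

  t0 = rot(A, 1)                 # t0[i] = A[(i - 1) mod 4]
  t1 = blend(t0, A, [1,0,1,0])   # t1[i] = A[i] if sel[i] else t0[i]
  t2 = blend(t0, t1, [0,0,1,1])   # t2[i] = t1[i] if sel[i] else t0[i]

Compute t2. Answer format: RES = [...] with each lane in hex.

RES = [0x69, 0x11, 0x12, 0x12]

→ t0 |69|11|7d|12|
→ t1 |11|11|12|12|
→ t2 |69|11|12|12|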